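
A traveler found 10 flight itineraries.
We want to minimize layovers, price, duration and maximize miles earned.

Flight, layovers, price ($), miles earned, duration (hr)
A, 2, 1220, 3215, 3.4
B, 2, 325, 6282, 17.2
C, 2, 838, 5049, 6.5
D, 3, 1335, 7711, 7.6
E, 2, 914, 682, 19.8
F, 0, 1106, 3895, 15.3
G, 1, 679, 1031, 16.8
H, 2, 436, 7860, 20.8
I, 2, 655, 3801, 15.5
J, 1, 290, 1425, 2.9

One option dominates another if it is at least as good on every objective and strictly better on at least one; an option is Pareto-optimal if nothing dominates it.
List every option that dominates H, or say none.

A: worse on price (1220 vs 436).
B: worse on miles earned (6282 vs 7860).
C: worse on price (838 vs 436).
D: worse on layovers (3 vs 2).
E: worse on price (914 vs 436).
F: worse on price (1106 vs 436).
G: worse on price (679 vs 436).
I: worse on price (655 vs 436).
J: worse on miles earned (1425 vs 7860).
No option dominates H.

none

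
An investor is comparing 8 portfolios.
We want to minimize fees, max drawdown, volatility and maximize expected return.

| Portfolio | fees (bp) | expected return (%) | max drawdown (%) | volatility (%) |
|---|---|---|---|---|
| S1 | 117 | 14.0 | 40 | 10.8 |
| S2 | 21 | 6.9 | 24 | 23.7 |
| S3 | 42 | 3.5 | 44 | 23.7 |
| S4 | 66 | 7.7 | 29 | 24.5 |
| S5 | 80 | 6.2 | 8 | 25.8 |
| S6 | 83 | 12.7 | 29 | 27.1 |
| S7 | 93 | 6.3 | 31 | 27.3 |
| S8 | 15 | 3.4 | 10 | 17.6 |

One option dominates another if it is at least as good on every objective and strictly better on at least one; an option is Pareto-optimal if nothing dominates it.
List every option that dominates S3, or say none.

S2: fees 21≤42, expected return 6.9≥3.5, max drawdown 24≤44, volatility 23.7≤23.7 — dominates S3.
Others (S1, S4, S5, S6, S7, S8) are each worse than S3 on at least one objective.

S2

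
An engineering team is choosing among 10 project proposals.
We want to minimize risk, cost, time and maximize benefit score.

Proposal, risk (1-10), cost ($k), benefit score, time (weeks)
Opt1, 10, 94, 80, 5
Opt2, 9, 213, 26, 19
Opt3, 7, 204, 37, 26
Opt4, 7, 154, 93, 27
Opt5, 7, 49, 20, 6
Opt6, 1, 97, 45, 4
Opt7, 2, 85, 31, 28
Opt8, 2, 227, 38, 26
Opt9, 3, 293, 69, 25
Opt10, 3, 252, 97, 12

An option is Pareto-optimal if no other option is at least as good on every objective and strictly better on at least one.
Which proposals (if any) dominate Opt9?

Opt10

Opt10: risk 3≤3, cost 252≤293, benefit score 97≥69, time 12≤25 — dominates Opt9.
Others (Opt1, Opt2, Opt3, Opt4, Opt5, Opt6, Opt7, Opt8) are each worse than Opt9 on at least one objective.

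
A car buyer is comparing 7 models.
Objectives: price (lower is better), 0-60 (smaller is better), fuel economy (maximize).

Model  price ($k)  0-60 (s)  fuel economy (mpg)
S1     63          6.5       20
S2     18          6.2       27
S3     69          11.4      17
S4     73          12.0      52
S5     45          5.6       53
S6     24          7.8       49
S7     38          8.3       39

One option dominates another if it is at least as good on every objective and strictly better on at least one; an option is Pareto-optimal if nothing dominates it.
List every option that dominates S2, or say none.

S1: worse on price (63 vs 18).
S3: worse on price (69 vs 18).
S4: worse on price (73 vs 18).
S5: worse on price (45 vs 18).
S6: worse on price (24 vs 18).
S7: worse on price (38 vs 18).
No option dominates S2.

none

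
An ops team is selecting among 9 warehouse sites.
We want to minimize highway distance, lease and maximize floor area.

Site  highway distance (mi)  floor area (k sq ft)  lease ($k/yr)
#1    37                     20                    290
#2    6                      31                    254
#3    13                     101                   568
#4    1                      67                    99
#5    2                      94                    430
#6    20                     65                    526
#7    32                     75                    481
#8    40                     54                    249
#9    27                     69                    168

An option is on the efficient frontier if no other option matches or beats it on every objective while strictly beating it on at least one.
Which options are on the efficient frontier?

#1: dominated by #2 (highway distance 6≤37, floor area 31≥20, lease 254≤290).
#2: dominated by #4 (highway distance 1≤6, floor area 67≥31, lease 99≤254).
#3: not dominated (best floor area).
#4: not dominated (best highway distance).
#5: not dominated.
#6: dominated by #4 (highway distance 1≤20, floor area 67≥65, lease 99≤526).
#7: dominated by #5 (highway distance 2≤32, floor area 94≥75, lease 430≤481).
#8: dominated by #4 (highway distance 1≤40, floor area 67≥54, lease 99≤249).
#9: not dominated.

#3, #4, #5, #9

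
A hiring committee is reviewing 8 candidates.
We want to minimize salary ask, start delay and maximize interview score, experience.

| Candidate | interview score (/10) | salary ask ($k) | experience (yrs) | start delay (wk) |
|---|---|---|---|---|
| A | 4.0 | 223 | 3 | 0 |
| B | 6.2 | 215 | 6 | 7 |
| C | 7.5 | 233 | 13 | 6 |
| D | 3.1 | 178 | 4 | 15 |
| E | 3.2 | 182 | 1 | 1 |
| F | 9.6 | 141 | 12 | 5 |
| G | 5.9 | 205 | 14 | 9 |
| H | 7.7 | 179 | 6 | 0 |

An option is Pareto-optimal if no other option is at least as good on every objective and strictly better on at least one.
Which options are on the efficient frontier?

A: dominated by H (interview score 7.7≥4.0, salary ask 179≤223, experience 6≥3, start delay 0≤0).
B: dominated by F (interview score 9.6≥6.2, salary ask 141≤215, experience 12≥6, start delay 5≤7).
C: not dominated.
D: dominated by F (interview score 9.6≥3.1, salary ask 141≤178, experience 12≥4, start delay 5≤15).
E: dominated by H (interview score 7.7≥3.2, salary ask 179≤182, experience 6≥1, start delay 0≤1).
F: not dominated (best interview score).
G: not dominated (best experience).
H: not dominated.

C, F, G, H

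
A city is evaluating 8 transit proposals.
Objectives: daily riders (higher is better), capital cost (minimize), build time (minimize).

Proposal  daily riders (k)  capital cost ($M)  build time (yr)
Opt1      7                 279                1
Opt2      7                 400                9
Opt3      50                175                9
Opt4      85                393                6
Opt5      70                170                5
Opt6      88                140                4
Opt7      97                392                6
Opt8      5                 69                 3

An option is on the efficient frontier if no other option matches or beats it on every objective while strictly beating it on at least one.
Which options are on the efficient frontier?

Opt1, Opt6, Opt7, Opt8

Opt1: not dominated (best build time).
Opt2: dominated by Opt1 (daily riders 7≥7, capital cost 279≤400, build time 1≤9).
Opt3: dominated by Opt5 (daily riders 70≥50, capital cost 170≤175, build time 5≤9).
Opt4: dominated by Opt6 (daily riders 88≥85, capital cost 140≤393, build time 4≤6).
Opt5: dominated by Opt6 (daily riders 88≥70, capital cost 140≤170, build time 4≤5).
Opt6: not dominated.
Opt7: not dominated (best daily riders).
Opt8: not dominated (best capital cost).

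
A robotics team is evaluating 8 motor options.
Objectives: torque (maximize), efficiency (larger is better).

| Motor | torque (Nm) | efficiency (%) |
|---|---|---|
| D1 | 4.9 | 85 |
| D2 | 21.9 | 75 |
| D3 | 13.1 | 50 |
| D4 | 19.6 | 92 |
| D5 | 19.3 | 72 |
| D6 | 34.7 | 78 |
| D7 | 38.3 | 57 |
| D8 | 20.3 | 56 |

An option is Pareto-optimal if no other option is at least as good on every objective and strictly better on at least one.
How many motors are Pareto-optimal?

3

D1: dominated by D4 (torque 19.6≥4.9, efficiency 92≥85).
D2: dominated by D6 (torque 34.7≥21.9, efficiency 78≥75).
D3: dominated by D2 (torque 21.9≥13.1, efficiency 75≥50).
D4: not dominated (best efficiency).
D5: dominated by D2 (torque 21.9≥19.3, efficiency 75≥72).
D6: not dominated.
D7: not dominated (best torque).
D8: dominated by D2 (torque 21.9≥20.3, efficiency 75≥56).
Pareto-optimal: D4, D6, D7 → 3.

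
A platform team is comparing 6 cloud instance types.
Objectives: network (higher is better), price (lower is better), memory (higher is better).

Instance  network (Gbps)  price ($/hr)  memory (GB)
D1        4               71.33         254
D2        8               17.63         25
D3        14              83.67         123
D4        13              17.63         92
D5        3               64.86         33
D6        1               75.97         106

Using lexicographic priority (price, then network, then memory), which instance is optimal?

D4

First minimize price: best is 17.63, kept {D2, D4}.
Then maximize network: best is 13, kept {D4}.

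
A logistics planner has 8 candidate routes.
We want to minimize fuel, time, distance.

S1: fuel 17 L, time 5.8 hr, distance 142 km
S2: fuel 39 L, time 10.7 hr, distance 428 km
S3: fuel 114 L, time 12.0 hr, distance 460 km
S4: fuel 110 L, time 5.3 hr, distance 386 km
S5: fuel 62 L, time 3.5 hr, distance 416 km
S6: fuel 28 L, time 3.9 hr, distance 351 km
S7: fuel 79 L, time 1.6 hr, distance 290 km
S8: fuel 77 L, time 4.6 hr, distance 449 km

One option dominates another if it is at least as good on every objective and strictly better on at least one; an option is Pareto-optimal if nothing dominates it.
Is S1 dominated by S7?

No

S7 vs S1: S7 is worse on fuel (79 vs 17), so it does not dominate S1.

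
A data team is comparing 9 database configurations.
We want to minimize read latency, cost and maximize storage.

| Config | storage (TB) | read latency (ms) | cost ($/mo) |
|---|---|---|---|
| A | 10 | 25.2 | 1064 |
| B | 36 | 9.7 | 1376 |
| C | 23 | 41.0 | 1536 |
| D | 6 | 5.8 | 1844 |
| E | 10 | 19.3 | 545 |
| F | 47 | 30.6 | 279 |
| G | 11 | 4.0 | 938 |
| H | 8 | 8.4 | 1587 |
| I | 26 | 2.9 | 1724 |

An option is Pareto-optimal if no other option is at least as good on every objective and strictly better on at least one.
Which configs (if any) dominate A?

E, G

E: storage 10≥10, read latency 19.3≤25.2, cost 545≤1064 — dominates A.
G: storage 11≥10, read latency 4.0≤25.2, cost 938≤1064 — dominates A.
Others (B, C, D, F, H, I) are each worse than A on at least one objective.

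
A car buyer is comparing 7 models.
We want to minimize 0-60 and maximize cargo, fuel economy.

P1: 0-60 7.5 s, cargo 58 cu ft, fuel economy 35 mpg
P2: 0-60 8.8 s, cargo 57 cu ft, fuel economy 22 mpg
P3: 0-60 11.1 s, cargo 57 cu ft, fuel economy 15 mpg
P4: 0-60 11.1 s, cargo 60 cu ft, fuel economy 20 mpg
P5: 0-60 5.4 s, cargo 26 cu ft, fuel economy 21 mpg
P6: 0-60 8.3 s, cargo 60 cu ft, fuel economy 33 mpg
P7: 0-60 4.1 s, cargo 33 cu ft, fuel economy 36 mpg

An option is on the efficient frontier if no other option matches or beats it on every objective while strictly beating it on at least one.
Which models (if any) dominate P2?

P1: 0-60 7.5≤8.8, cargo 58≥57, fuel economy 35≥22 — dominates P2.
P6: 0-60 8.3≤8.8, cargo 60≥57, fuel economy 33≥22 — dominates P2.
Others (P3, P4, P5, P7) are each worse than P2 on at least one objective.

P1, P6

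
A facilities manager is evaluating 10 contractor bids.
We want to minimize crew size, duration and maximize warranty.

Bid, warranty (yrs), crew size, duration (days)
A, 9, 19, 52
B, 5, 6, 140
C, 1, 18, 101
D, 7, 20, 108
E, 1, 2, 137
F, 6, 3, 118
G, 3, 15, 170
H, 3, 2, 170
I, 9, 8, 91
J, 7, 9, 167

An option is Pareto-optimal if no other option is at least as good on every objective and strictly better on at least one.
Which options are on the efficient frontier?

A: not dominated (best duration).
B: dominated by F (warranty 6≥5, crew size 3≤6, duration 118≤140).
C: dominated by I (warranty 9≥1, crew size 8≤18, duration 91≤101).
D: dominated by A (warranty 9≥7, crew size 19≤20, duration 52≤108).
E: not dominated.
F: not dominated.
G: dominated by B (warranty 5≥3, crew size 6≤15, duration 140≤170).
H: not dominated.
I: not dominated.
J: dominated by I (warranty 9≥7, crew size 8≤9, duration 91≤167).

A, E, F, H, I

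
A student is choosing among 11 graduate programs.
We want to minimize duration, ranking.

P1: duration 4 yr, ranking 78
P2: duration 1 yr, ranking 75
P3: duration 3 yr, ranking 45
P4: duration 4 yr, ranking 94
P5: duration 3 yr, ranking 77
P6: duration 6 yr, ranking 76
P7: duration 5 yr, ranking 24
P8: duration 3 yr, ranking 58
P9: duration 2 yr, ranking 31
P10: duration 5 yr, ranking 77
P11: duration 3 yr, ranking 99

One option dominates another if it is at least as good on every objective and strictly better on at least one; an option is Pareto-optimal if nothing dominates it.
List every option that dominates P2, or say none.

none

P1: worse on duration (4 vs 1).
P3: worse on duration (3 vs 1).
P4: worse on duration (4 vs 1).
P5: worse on duration (3 vs 1).
P6: worse on duration (6 vs 1).
P7: worse on duration (5 vs 1).
P8: worse on duration (3 vs 1).
P9: worse on duration (2 vs 1).
P10: worse on duration (5 vs 1).
P11: worse on duration (3 vs 1).
No option dominates P2.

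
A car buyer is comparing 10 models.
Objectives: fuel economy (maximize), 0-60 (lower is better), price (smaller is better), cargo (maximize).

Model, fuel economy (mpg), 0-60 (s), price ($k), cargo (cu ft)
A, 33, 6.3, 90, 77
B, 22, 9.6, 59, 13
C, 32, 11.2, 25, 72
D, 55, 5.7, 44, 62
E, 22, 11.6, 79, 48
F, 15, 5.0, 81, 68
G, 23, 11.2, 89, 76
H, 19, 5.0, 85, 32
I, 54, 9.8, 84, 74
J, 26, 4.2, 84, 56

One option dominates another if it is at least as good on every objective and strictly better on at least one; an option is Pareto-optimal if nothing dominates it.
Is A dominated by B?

No

B vs A: B is worse on fuel economy (22 vs 33), so it does not dominate A.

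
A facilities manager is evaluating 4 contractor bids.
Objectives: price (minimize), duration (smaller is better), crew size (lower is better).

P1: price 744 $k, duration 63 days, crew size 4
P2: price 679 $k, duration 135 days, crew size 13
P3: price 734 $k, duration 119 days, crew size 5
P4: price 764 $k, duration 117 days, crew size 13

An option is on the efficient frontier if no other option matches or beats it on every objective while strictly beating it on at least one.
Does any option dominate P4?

P1 vs P4: price 744≤764, duration 63≤117, crew size 4≤13 — P1 is at least as good on every objective and strictly better on at least one, so P1 dominates P4.

Yes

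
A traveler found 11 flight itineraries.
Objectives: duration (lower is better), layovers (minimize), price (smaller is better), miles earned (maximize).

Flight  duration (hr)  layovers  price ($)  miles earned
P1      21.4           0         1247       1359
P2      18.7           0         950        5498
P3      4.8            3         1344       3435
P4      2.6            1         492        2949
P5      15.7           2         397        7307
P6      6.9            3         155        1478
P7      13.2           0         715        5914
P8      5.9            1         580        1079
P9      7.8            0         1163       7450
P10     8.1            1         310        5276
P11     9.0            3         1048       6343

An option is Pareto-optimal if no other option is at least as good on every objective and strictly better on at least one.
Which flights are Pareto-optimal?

P1: dominated by P2 (duration 18.7≤21.4, layovers 0≤0, price 950≤1247, miles earned 5498≥1359).
P2: dominated by P7 (duration 13.2≤18.7, layovers 0≤0, price 715≤950, miles earned 5914≥5498).
P3: not dominated.
P4: not dominated (best duration).
P5: not dominated.
P6: not dominated (best price).
P7: not dominated.
P8: dominated by P4 (duration 2.6≤5.9, layovers 1≤1, price 492≤580, miles earned 2949≥1079).
P9: not dominated (best miles earned).
P10: not dominated.
P11: not dominated.

P3, P4, P5, P6, P7, P9, P10, P11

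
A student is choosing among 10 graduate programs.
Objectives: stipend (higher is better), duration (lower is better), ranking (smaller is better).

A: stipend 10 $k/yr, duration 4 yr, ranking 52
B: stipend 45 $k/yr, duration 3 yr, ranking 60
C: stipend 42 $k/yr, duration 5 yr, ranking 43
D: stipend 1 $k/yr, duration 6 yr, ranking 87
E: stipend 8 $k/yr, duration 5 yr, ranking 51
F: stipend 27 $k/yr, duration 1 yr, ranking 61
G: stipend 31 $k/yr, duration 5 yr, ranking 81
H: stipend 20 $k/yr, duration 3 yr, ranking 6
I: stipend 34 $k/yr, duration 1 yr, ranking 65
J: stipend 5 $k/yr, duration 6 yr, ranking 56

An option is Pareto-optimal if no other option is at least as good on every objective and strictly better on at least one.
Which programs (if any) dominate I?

none

A: worse on stipend (10 vs 34).
B: worse on duration (3 vs 1).
C: worse on duration (5 vs 1).
D: worse on stipend (1 vs 34).
E: worse on stipend (8 vs 34).
F: worse on stipend (27 vs 34).
G: worse on stipend (31 vs 34).
H: worse on stipend (20 vs 34).
J: worse on stipend (5 vs 34).
No option dominates I.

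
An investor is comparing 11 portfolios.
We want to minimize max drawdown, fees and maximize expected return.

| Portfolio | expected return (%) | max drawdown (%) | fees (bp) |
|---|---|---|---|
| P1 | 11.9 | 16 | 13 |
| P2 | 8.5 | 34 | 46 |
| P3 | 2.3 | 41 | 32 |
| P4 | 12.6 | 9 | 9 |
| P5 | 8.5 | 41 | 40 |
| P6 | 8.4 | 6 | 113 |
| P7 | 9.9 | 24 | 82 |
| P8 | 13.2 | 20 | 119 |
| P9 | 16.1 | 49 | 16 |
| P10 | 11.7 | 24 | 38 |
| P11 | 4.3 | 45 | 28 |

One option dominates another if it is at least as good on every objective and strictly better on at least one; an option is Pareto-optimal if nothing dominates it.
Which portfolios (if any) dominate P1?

P4: expected return 12.6≥11.9, max drawdown 9≤16, fees 9≤13 — dominates P1.
Others (P2, P3, P5, P6, P7, P8, P9, P10, P11) are each worse than P1 on at least one objective.

P4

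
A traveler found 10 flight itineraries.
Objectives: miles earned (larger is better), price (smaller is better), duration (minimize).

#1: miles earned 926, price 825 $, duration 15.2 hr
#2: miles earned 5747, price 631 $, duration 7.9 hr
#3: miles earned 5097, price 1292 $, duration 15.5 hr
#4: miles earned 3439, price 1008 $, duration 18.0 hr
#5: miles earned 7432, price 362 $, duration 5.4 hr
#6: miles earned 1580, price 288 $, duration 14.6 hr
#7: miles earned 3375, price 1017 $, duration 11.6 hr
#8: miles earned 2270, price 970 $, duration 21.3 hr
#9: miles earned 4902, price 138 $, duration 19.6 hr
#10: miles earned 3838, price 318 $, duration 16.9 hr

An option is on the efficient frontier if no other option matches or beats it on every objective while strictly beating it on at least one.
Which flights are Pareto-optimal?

#1: dominated by #2 (miles earned 5747≥926, price 631≤825, duration 7.9≤15.2).
#2: dominated by #5 (miles earned 7432≥5747, price 362≤631, duration 5.4≤7.9).
#3: dominated by #2 (miles earned 5747≥5097, price 631≤1292, duration 7.9≤15.5).
#4: dominated by #2 (miles earned 5747≥3439, price 631≤1008, duration 7.9≤18.0).
#5: not dominated (best miles earned).
#6: not dominated.
#7: dominated by #2 (miles earned 5747≥3375, price 631≤1017, duration 7.9≤11.6).
#8: dominated by #2 (miles earned 5747≥2270, price 631≤970, duration 7.9≤21.3).
#9: not dominated (best price).
#10: not dominated.

#5, #6, #9, #10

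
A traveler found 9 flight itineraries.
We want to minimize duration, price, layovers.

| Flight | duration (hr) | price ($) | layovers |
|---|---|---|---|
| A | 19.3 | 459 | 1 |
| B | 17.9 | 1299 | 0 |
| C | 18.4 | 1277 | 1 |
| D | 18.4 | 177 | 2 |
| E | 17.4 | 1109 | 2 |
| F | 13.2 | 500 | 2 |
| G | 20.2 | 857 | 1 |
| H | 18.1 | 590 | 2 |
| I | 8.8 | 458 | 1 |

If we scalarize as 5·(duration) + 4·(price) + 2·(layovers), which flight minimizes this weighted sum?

A: 5·19.3 + 4·459 + 2·1 = 1934.5
B: 5·17.9 + 4·1299 + 2·0 = 5285.5
C: 5·18.4 + 4·1277 + 2·1 = 5202.0
D: 5·18.4 + 4·177 + 2·2 = 804.0
E: 5·17.4 + 4·1109 + 2·2 = 4527.0
F: 5·13.2 + 4·500 + 2·2 = 2070.0
G: 5·20.2 + 4·857 + 2·1 = 3531.0
H: 5·18.1 + 4·590 + 2·2 = 2454.5
I: 5·8.8 + 4·458 + 2·1 = 1878.0
Lowest: D at 804.0.

D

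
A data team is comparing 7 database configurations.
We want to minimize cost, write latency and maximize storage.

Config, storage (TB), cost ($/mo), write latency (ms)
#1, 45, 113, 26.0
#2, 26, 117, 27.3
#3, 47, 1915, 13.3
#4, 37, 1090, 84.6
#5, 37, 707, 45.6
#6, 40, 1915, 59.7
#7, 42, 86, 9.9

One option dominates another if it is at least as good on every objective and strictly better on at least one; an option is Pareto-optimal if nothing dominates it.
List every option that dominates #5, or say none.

#1: storage 45≥37, cost 113≤707, write latency 26.0≤45.6 — dominates #5.
#7: storage 42≥37, cost 86≤707, write latency 9.9≤45.6 — dominates #5.
Others (#2, #3, #4, #6) are each worse than #5 on at least one objective.

#1, #7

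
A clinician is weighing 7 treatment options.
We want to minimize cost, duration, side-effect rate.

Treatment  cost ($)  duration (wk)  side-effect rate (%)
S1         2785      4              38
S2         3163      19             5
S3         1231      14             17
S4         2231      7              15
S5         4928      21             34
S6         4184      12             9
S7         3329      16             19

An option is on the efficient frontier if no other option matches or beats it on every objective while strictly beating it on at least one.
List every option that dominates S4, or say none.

none

S1: worse on cost (2785 vs 2231).
S2: worse on cost (3163 vs 2231).
S3: worse on duration (14 vs 7).
S5: worse on cost (4928 vs 2231).
S6: worse on cost (4184 vs 2231).
S7: worse on cost (3329 vs 2231).
No option dominates S4.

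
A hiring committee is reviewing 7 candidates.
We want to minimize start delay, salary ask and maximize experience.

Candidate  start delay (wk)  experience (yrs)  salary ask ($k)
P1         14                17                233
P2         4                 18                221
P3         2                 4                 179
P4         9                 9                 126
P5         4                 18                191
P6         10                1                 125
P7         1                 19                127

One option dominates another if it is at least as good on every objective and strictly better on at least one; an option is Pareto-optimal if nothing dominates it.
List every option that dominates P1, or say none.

P2: start delay 4≤14, experience 18≥17, salary ask 221≤233 — dominates P1.
P5: start delay 4≤14, experience 18≥17, salary ask 191≤233 — dominates P1.
P7: start delay 1≤14, experience 19≥17, salary ask 127≤233 — dominates P1.
Others (P3, P4, P6) are each worse than P1 on at least one objective.

P2, P5, P7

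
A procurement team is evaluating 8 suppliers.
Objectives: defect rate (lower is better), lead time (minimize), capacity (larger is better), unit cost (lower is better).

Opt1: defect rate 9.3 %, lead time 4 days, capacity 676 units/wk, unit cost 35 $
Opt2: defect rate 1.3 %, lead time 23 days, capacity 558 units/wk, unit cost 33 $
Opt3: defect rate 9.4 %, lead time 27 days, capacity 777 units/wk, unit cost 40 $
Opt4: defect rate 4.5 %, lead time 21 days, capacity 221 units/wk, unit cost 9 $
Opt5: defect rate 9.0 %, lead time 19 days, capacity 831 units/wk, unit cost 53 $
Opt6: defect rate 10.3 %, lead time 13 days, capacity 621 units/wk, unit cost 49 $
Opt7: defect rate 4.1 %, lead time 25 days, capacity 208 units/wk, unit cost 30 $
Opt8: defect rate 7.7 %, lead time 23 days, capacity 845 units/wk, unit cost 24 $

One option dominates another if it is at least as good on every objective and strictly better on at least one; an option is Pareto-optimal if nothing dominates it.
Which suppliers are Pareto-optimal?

Opt1: not dominated (best lead time).
Opt2: not dominated (best defect rate).
Opt3: dominated by Opt8 (defect rate 7.7≤9.4, lead time 23≤27, capacity 845≥777, unit cost 24≤40).
Opt4: not dominated (best unit cost).
Opt5: not dominated.
Opt6: dominated by Opt1 (defect rate 9.3≤10.3, lead time 4≤13, capacity 676≥621, unit cost 35≤49).
Opt7: not dominated.
Opt8: not dominated (best capacity).

Opt1, Opt2, Opt4, Opt5, Opt7, Opt8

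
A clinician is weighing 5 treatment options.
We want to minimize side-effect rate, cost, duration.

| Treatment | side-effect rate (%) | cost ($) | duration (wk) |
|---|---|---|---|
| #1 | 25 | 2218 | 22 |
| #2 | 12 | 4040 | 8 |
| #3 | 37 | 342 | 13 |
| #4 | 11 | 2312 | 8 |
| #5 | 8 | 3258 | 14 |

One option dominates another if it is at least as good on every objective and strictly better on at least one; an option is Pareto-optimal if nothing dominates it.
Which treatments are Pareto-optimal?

#1, #3, #4, #5

#1: not dominated.
#2: dominated by #4 (side-effect rate 11≤12, cost 2312≤4040, duration 8≤8).
#3: not dominated (best cost).
#4: not dominated.
#5: not dominated (best side-effect rate).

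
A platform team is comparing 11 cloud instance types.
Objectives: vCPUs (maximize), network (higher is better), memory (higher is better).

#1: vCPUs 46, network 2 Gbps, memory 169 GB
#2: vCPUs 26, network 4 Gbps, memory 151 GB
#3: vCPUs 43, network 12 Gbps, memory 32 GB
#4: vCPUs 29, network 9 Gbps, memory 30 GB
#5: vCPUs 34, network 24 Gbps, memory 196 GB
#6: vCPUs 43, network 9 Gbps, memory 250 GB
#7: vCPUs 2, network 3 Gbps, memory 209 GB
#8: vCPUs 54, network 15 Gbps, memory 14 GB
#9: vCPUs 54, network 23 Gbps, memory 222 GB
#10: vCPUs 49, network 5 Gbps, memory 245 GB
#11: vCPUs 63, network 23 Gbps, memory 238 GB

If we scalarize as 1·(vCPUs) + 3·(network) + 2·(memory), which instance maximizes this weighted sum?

#11

#1: 1·46 + 3·2 + 2·169 = 390
#2: 1·26 + 3·4 + 2·151 = 340
#3: 1·43 + 3·12 + 2·32 = 143
#4: 1·29 + 3·9 + 2·30 = 116
#5: 1·34 + 3·24 + 2·196 = 498
#6: 1·43 + 3·9 + 2·250 = 570
#7: 1·2 + 3·3 + 2·209 = 429
#8: 1·54 + 3·15 + 2·14 = 127
#9: 1·54 + 3·23 + 2·222 = 567
#10: 1·49 + 3·5 + 2·245 = 554
#11: 1·63 + 3·23 + 2·238 = 608
Highest: #11 at 608.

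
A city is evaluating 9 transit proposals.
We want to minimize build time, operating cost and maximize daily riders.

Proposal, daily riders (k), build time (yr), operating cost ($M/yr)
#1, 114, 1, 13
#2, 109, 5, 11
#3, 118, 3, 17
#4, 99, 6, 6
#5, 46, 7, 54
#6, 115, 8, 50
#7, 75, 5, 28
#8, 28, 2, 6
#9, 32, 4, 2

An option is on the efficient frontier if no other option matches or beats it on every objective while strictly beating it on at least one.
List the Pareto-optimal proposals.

#1: not dominated (best build time).
#2: not dominated.
#3: not dominated (best daily riders).
#4: not dominated.
#5: dominated by #1 (daily riders 114≥46, build time 1≤7, operating cost 13≤54).
#6: dominated by #3 (daily riders 118≥115, build time 3≤8, operating cost 17≤50).
#7: dominated by #1 (daily riders 114≥75, build time 1≤5, operating cost 13≤28).
#8: not dominated.
#9: not dominated (best operating cost).

#1, #2, #3, #4, #8, #9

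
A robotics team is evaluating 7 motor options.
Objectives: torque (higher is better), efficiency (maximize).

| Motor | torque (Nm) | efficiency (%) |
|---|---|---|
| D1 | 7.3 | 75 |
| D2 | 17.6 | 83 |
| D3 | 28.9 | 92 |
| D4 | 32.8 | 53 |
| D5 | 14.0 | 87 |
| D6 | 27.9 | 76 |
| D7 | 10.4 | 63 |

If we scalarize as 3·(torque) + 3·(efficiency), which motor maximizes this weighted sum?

D1: 3·7.3 + 3·75 = 246.9
D2: 3·17.6 + 3·83 = 301.8
D3: 3·28.9 + 3·92 = 362.7
D4: 3·32.8 + 3·53 = 257.4
D5: 3·14.0 + 3·87 = 303.0
D6: 3·27.9 + 3·76 = 311.7
D7: 3·10.4 + 3·63 = 220.2
Highest: D3 at 362.7.

D3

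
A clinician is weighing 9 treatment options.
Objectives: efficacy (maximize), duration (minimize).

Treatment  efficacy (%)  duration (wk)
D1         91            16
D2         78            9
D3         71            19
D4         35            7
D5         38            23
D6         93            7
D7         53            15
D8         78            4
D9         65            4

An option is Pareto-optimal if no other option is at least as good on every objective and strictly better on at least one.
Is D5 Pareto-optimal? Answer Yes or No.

D1 vs D5: efficacy 91≥38, duration 16≤23 — D1 is at least as good on every objective and strictly better on at least one, so D1 dominates D5.

No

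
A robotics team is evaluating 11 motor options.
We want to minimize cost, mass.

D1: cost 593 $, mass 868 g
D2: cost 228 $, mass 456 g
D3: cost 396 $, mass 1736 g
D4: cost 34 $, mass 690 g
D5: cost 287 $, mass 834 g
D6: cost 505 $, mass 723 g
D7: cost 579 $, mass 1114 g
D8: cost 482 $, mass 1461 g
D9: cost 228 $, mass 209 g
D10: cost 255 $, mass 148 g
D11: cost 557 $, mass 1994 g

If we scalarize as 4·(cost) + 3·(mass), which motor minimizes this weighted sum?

D10

D1: 4·593 + 3·868 = 4976
D2: 4·228 + 3·456 = 2280
D3: 4·396 + 3·1736 = 6792
D4: 4·34 + 3·690 = 2206
D5: 4·287 + 3·834 = 3650
D6: 4·505 + 3·723 = 4189
D7: 4·579 + 3·1114 = 5658
D8: 4·482 + 3·1461 = 6311
D9: 4·228 + 3·209 = 1539
D10: 4·255 + 3·148 = 1464
D11: 4·557 + 3·1994 = 8210
Lowest: D10 at 1464.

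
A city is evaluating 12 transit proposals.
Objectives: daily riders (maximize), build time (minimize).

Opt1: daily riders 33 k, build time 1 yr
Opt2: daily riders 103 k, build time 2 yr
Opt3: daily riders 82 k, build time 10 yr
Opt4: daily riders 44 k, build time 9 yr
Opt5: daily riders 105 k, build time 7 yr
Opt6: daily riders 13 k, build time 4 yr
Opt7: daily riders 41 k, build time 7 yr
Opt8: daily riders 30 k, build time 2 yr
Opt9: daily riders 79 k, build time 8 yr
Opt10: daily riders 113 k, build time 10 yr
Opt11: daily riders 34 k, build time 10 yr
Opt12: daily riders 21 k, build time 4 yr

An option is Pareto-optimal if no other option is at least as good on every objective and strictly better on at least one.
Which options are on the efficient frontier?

Opt1, Opt2, Opt5, Opt10

Opt1: not dominated (best build time).
Opt2: not dominated.
Opt3: dominated by Opt2 (daily riders 103≥82, build time 2≤10).
Opt4: dominated by Opt2 (daily riders 103≥44, build time 2≤9).
Opt5: not dominated.
Opt6: dominated by Opt1 (daily riders 33≥13, build time 1≤4).
Opt7: dominated by Opt2 (daily riders 103≥41, build time 2≤7).
Opt8: dominated by Opt1 (daily riders 33≥30, build time 1≤2).
Opt9: dominated by Opt2 (daily riders 103≥79, build time 2≤8).
Opt10: not dominated (best daily riders).
Opt11: dominated by Opt2 (daily riders 103≥34, build time 2≤10).
Opt12: dominated by Opt1 (daily riders 33≥21, build time 1≤4).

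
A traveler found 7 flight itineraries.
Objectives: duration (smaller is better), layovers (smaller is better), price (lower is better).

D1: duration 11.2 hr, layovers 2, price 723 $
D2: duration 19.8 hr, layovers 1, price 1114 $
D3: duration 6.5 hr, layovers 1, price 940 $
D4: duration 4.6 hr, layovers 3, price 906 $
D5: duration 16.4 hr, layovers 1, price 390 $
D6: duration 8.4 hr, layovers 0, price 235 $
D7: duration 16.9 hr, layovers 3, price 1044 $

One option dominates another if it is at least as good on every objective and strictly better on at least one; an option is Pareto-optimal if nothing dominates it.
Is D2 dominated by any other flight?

D3 vs D2: duration 6.5≤19.8, layovers 1≤1, price 940≤1114 — D3 is at least as good on every objective and strictly better on at least one, so D3 dominates D2.

Yes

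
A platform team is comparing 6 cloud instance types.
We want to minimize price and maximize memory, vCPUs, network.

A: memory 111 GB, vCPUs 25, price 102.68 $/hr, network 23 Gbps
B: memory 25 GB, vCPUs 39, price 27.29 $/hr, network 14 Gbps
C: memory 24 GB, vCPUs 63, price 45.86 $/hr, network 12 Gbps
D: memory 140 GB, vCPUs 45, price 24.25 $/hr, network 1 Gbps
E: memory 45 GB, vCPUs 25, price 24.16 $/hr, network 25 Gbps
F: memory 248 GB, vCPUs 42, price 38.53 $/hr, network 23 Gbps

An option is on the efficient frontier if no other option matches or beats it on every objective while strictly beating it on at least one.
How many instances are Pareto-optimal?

5

A: dominated by F (memory 248≥111, vCPUs 42≥25, price 38.53≤102.68, network 23≥23).
B: not dominated.
C: not dominated (best vCPUs).
D: not dominated.
E: not dominated (best price).
F: not dominated (best memory).
Pareto-optimal: B, C, D, E, F → 5.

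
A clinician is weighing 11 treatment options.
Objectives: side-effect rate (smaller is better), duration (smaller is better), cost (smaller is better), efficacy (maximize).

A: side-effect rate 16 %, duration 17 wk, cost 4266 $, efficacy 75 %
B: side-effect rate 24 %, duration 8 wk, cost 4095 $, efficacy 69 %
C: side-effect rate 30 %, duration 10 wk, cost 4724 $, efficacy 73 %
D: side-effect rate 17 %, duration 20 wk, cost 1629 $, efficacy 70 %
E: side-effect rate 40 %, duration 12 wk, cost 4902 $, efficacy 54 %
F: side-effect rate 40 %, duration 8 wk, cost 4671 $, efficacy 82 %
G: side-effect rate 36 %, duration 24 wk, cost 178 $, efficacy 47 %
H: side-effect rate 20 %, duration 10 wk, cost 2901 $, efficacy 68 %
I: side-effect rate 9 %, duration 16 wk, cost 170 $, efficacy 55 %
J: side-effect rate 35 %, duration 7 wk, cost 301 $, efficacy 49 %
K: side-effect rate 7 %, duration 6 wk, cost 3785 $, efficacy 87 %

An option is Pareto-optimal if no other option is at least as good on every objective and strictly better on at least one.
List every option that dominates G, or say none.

I

I: side-effect rate 9≤36, duration 16≤24, cost 170≤178, efficacy 55≥47 — dominates G.
Others (A, B, C, D, E, F, H, J, K) are each worse than G on at least one objective.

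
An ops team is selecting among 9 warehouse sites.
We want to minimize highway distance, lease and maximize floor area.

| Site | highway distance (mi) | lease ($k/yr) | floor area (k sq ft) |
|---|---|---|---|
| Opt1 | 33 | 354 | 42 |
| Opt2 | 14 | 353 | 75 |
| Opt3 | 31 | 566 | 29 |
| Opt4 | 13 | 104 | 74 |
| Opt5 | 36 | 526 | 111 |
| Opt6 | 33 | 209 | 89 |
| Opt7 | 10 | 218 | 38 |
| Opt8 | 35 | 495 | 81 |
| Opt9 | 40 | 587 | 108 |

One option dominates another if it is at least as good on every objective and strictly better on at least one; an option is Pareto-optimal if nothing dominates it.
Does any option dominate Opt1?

Opt2 vs Opt1: highway distance 14≤33, lease 353≤354, floor area 75≥42 — Opt2 is at least as good on every objective and strictly better on at least one, so Opt2 dominates Opt1.

Yes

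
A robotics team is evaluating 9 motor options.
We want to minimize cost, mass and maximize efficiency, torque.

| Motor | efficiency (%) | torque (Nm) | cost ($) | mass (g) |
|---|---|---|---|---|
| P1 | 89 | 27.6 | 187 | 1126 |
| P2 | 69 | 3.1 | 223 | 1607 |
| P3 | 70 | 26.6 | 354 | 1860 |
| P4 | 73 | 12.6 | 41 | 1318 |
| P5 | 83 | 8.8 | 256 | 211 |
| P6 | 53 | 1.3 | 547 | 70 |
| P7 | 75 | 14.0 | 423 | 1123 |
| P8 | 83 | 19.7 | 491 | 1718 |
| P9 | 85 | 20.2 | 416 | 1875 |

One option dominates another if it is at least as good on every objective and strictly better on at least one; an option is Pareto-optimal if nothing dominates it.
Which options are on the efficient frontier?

P1: not dominated (best efficiency).
P2: dominated by P1 (efficiency 89≥69, torque 27.6≥3.1, cost 187≤223, mass 1126≤1607).
P3: dominated by P1 (efficiency 89≥70, torque 27.6≥26.6, cost 187≤354, mass 1126≤1860).
P4: not dominated (best cost).
P5: not dominated.
P6: not dominated (best mass).
P7: not dominated.
P8: dominated by P1 (efficiency 89≥83, torque 27.6≥19.7, cost 187≤491, mass 1126≤1718).
P9: dominated by P1 (efficiency 89≥85, torque 27.6≥20.2, cost 187≤416, mass 1126≤1875).

P1, P4, P5, P6, P7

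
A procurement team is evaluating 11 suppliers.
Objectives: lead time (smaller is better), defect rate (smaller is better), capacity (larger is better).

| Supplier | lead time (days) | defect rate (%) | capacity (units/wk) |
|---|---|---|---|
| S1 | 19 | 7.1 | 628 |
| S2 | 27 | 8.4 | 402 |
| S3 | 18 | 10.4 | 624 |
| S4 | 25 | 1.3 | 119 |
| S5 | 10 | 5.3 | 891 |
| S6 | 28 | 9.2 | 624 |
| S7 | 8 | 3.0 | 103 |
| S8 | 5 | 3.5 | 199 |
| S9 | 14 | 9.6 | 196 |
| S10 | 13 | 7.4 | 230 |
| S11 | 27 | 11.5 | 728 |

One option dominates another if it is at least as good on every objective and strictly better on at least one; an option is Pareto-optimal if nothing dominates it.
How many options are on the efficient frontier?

S1: dominated by S5 (lead time 10≤19, defect rate 5.3≤7.1, capacity 891≥628).
S2: dominated by S1 (lead time 19≤27, defect rate 7.1≤8.4, capacity 628≥402).
S3: dominated by S5 (lead time 10≤18, defect rate 5.3≤10.4, capacity 891≥624).
S4: not dominated (best defect rate).
S5: not dominated (best capacity).
S6: dominated by S1 (lead time 19≤28, defect rate 7.1≤9.2, capacity 628≥624).
S7: not dominated.
S8: not dominated (best lead time).
S9: dominated by S5 (lead time 10≤14, defect rate 5.3≤9.6, capacity 891≥196).
S10: dominated by S5 (lead time 10≤13, defect rate 5.3≤7.4, capacity 891≥230).
S11: dominated by S5 (lead time 10≤27, defect rate 5.3≤11.5, capacity 891≥728).
Pareto-optimal: S4, S5, S7, S8 → 4.

4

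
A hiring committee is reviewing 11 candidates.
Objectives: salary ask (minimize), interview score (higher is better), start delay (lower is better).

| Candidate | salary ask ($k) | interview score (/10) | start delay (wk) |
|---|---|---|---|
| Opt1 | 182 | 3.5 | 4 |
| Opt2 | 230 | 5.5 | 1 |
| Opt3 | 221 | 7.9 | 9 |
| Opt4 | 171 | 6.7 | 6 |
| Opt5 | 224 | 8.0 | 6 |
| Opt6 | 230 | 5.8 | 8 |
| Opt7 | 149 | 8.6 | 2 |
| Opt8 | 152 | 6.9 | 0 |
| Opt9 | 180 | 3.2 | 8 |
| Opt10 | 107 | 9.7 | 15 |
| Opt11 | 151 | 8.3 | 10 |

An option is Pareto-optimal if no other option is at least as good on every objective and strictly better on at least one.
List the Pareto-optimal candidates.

Opt7, Opt8, Opt10

Opt1: dominated by Opt7 (salary ask 149≤182, interview score 8.6≥3.5, start delay 2≤4).
Opt2: dominated by Opt8 (salary ask 152≤230, interview score 6.9≥5.5, start delay 0≤1).
Opt3: dominated by Opt7 (salary ask 149≤221, interview score 8.6≥7.9, start delay 2≤9).
Opt4: dominated by Opt7 (salary ask 149≤171, interview score 8.6≥6.7, start delay 2≤6).
Opt5: dominated by Opt7 (salary ask 149≤224, interview score 8.6≥8.0, start delay 2≤6).
Opt6: dominated by Opt4 (salary ask 171≤230, interview score 6.7≥5.8, start delay 6≤8).
Opt7: not dominated.
Opt8: not dominated (best start delay).
Opt9: dominated by Opt4 (salary ask 171≤180, interview score 6.7≥3.2, start delay 6≤8).
Opt10: not dominated (best salary ask).
Opt11: dominated by Opt7 (salary ask 149≤151, interview score 8.6≥8.3, start delay 2≤10).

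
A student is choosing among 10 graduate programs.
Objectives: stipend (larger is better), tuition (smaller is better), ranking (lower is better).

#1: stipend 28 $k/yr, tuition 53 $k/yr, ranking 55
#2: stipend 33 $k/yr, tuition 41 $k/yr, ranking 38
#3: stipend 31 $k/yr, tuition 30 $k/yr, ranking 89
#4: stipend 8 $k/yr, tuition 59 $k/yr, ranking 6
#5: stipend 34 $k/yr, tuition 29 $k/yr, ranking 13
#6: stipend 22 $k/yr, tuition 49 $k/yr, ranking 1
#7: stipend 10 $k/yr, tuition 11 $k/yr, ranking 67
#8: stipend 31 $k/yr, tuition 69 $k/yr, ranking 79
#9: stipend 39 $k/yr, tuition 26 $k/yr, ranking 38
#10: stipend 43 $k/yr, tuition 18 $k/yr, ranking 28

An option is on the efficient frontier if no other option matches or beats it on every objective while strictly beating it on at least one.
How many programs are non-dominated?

4

#1: dominated by #2 (stipend 33≥28, tuition 41≤53, ranking 38≤55).
#2: dominated by #5 (stipend 34≥33, tuition 29≤41, ranking 13≤38).
#3: dominated by #5 (stipend 34≥31, tuition 29≤30, ranking 13≤89).
#4: dominated by #6 (stipend 22≥8, tuition 49≤59, ranking 1≤6).
#5: not dominated.
#6: not dominated (best ranking).
#7: not dominated (best tuition).
#8: dominated by #2 (stipend 33≥31, tuition 41≤69, ranking 38≤79).
#9: dominated by #10 (stipend 43≥39, tuition 18≤26, ranking 28≤38).
#10: not dominated (best stipend).
Pareto-optimal: #5, #6, #7, #10 → 4.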